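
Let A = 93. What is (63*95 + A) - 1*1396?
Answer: 4682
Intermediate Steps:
(63*95 + A) - 1*1396 = (63*95 + 93) - 1*1396 = (5985 + 93) - 1396 = 6078 - 1396 = 4682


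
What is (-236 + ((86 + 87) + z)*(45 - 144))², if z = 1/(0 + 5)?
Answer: 7554043396/25 ≈ 3.0216e+8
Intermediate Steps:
z = ⅕ (z = 1/5 = ⅕ ≈ 0.20000)
(-236 + ((86 + 87) + z)*(45 - 144))² = (-236 + ((86 + 87) + ⅕)*(45 - 144))² = (-236 + (173 + ⅕)*(-99))² = (-236 + (866/5)*(-99))² = (-236 - 85734/5)² = (-86914/5)² = 7554043396/25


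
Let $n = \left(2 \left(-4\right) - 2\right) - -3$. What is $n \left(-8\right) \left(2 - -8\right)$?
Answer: $560$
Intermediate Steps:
$n = -7$ ($n = \left(-8 - 2\right) + 3 = -10 + 3 = -7$)
$n \left(-8\right) \left(2 - -8\right) = \left(-7\right) \left(-8\right) \left(2 - -8\right) = 56 \left(2 + 8\right) = 56 \cdot 10 = 560$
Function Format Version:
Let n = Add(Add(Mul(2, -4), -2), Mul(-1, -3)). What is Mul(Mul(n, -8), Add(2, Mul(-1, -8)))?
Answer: 560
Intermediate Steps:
n = -7 (n = Add(Add(-8, -2), 3) = Add(-10, 3) = -7)
Mul(Mul(n, -8), Add(2, Mul(-1, -8))) = Mul(Mul(-7, -8), Add(2, Mul(-1, -8))) = Mul(56, Add(2, 8)) = Mul(56, 10) = 560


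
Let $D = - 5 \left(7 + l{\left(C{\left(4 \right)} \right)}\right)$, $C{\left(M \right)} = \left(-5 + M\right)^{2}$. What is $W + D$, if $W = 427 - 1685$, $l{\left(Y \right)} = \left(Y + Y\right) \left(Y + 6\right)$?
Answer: $-1363$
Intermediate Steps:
$l{\left(Y \right)} = 2 Y \left(6 + Y\right)$
$W = -1258$ ($W = 427 - 1685 = -1258$)
$D = -105$ ($D = - 5 \left(7 + 2 \left(-5 + 4\right)^{2} \left(6 + \left(-5 + 4\right)^{2}\right)\right) = - 5 \left(7 + 2 \left(-1\right)^{2} \left(6 + \left(-1\right)^{2}\right)\right) = - 5 \left(7 + 2 \cdot 1 \left(6 + 1\right)\right) = - 5 \left(7 + 2 \cdot 1 \cdot 7\right) = - 5 \left(7 + 14\right) = \left(-5\right) 21 = -105$)
$W + D = -1258 - 105 = -1363$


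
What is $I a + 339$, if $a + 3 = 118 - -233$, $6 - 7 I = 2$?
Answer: $\frac{3765}{7} \approx 537.86$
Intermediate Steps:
$I = \frac{4}{7}$ ($I = \frac{6}{7} - \frac{2}{7} = \frac{4}{7} \approx 0.57143$)
$a = 348$ ($a = -3 + \left(118 - -233\right) = -3 + \left(118 + 233\right) = -3 + 351 = 348$)
$I a + 339 = \frac{4}{7} \cdot 348 + 339 = \frac{1392}{7} + 339 = \frac{3765}{7}$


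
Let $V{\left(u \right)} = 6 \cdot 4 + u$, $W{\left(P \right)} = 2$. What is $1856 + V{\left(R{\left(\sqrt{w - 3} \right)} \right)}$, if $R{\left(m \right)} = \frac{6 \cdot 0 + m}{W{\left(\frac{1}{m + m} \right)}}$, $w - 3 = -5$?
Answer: $1880 + \frac{i \sqrt{5}}{2} \approx 1880.0 + 1.118 i$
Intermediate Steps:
$w = -2$ ($w = 3 - 5 = -2$)
$R{\left(m \right)} = \frac{m}{2}$ ($R{\left(m \right)} = \frac{6 \cdot 0 + m}{2} = \left(0 + m\right) \frac{1}{2} = m \frac{1}{2} = \frac{m}{2}$)
$V{\left(u \right)} = 24 + u$
$1856 + V{\left(R{\left(\sqrt{w - 3} \right)} \right)} = 1856 + \left(24 + \frac{\sqrt{-2 - 3}}{2}\right) = 1856 + \left(24 + \frac{\sqrt{-5}}{2}\right) = 1856 + \left(24 + \frac{i \sqrt{5}}{2}\right) = 1880 + \frac{i \sqrt{5}}{2}$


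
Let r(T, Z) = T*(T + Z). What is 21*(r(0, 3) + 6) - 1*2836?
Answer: -2710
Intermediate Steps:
21*(r(0, 3) + 6) - 1*2836 = 21*(0*(0 + 3) + 6) - 1*2836 = 21*(0*3 + 6) - 2836 = 21*(0 + 6) - 2836 = 21*6 - 2836 = 126 - 2836 = -2710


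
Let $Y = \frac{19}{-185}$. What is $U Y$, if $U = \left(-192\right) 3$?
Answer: $\frac{10944}{185} \approx 59.157$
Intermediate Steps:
$U = -576$
$Y = - \frac{19}{185}$ ($Y = 19 \left(- \frac{1}{185}\right) = - \frac{19}{185} \approx -0.1027$)
$U Y = \left(-576\right) \left(- \frac{19}{185}\right) = \frac{10944}{185}$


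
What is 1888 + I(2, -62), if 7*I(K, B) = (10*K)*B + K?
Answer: 11978/7 ≈ 1711.1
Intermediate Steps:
I(K, B) = K/7 + 10*B*K/7 (I(K, B) = ((10*K)*B + K)/7 = (10*B*K + K)/7 = (K + 10*B*K)/7 = K/7 + 10*B*K/7)
1888 + I(2, -62) = 1888 + (⅐)*2*(1 + 10*(-62)) = 1888 + (⅐)*2*(1 - 620) = 1888 + (⅐)*2*(-619) = 1888 - 1238/7 = 11978/7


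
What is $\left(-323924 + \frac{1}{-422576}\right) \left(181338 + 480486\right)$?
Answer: $- \frac{5662008070218900}{26411} \approx -2.1438 \cdot 10^{11}$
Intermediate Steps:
$\left(-323924 + \frac{1}{-422576}\right) \left(181338 + 480486\right) = \left(-323924 - \frac{1}{422576}\right) 661824 = \left(- \frac{136882508225}{422576}\right) 661824 = - \frac{5662008070218900}{26411}$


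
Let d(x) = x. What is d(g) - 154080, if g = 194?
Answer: -153886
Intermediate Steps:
d(g) - 154080 = 194 - 154080 = -153886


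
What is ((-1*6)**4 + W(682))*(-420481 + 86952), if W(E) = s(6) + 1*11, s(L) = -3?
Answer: -434921816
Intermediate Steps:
W(E) = 8 (W(E) = -3 + 1*11 = -3 + 11 = 8)
((-1*6)**4 + W(682))*(-420481 + 86952) = ((-1*6)**4 + 8)*(-420481 + 86952) = ((-6)**4 + 8)*(-333529) = (1296 + 8)*(-333529) = 1304*(-333529) = -434921816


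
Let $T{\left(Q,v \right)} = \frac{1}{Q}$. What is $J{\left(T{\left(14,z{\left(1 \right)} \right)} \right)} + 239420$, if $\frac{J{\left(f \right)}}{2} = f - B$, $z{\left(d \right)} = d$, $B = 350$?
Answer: $\frac{1671041}{7} \approx 2.3872 \cdot 10^{5}$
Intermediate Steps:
$J{\left(f \right)} = -700 + 2 f$ ($J{\left(f \right)} = 2 \left(f - 350\right) = 2 \left(-350 + f\right) = -700 + 2 f$)
$J{\left(T{\left(14,z{\left(1 \right)} \right)} \right)} + 239420 = \left(-700 + \frac{2}{14}\right) + 239420 = \left(-700 + 2 \cdot \frac{1}{14}\right) + 239420 = \left(-700 + \frac{1}{7}\right) + 239420 = - \frac{4899}{7} + 239420 = \frac{1671041}{7}$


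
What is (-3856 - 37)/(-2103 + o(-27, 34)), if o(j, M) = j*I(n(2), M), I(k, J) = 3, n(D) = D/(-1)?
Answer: 3893/2184 ≈ 1.7825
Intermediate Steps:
n(D) = -D (n(D) = D*(-1) = -D)
o(j, M) = 3*j (o(j, M) = j*3 = 3*j)
(-3856 - 37)/(-2103 + o(-27, 34)) = (-3856 - 37)/(-2103 + 3*(-27)) = -3893/(-2103 - 81) = -3893/(-2184) = -3893*(-1/2184) = 3893/2184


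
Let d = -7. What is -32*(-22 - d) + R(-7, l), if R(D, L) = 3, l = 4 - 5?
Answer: 483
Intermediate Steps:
l = -1
-32*(-22 - d) + R(-7, l) = -32*(-22 - 1*(-7)) + 3 = -32*(-22 + 7) + 3 = -32*(-15) + 3 = 480 + 3 = 483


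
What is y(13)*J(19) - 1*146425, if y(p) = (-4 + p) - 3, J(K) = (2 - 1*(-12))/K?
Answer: -2781991/19 ≈ -1.4642e+5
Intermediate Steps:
J(K) = 14/K (J(K) = (2 + 12)/K = 14/K)
y(p) = -7 + p
y(13)*J(19) - 1*146425 = (-7 + 13)*(14/19) - 1*146425 = 6*(14*(1/19)) - 146425 = 6*(14/19) - 146425 = 84/19 - 146425 = -2781991/19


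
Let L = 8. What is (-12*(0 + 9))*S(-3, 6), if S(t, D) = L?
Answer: -864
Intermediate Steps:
S(t, D) = 8
(-12*(0 + 9))*S(-3, 6) = -12*(0 + 9)*8 = -12*9*8 = -108*8 = -864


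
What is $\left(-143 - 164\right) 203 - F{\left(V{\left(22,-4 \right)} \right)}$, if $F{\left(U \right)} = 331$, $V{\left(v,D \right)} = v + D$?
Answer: $-62652$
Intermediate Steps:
$V{\left(v,D \right)} = D + v$
$\left(-143 - 164\right) 203 - F{\left(V{\left(22,-4 \right)} \right)} = \left(-143 - 164\right) 203 - 331 = \left(-307\right) 203 - 331 = -62321 - 331 = -62652$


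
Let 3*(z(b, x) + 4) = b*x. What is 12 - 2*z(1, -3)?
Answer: 22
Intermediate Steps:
z(b, x) = -4 + b*x/3 (z(b, x) = -4 + (b*x)/3 = -4 + b*x/3)
12 - 2*z(1, -3) = 12 - 2*(-4 + (⅓)*1*(-3)) = 12 - 2*(-4 - 1) = 12 - 2*(-5) = 12 + 10 = 22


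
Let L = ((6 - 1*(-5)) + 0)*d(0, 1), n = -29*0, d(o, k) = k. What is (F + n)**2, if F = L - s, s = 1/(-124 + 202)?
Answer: 734449/6084 ≈ 120.72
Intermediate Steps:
s = 1/78 ≈ 0.012821
n = 0
L = 11 (L = ((6 - 1*(-5)) + 0)*1 = ((6 + 5) + 0)*1 = (11 + 0)*1 = 11*1 = 11)
F = 857/78 (F = 11 - 1*1/78 = 11 - 1/78 = 857/78 ≈ 10.987)
(F + n)**2 = (857/78 + 0)**2 = (857/78)**2 = 734449/6084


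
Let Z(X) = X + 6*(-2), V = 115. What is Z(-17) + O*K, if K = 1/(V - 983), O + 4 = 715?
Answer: -25883/868 ≈ -29.819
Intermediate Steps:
O = 711 (O = -4 + 715 = 711)
Z(X) = -12 + X (Z(X) = X - 12 = -12 + X)
K = -1/868 (K = 1/(115 - 983) = 1/(-868) = -1/868 ≈ -0.0011521)
Z(-17) + O*K = (-12 - 17) + 711*(-1/868) = -29 - 711/868 = -25883/868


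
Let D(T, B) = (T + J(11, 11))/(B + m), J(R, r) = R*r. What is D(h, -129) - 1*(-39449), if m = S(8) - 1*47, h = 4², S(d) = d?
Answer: 6627295/168 ≈ 39448.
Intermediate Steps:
h = 16
m = -39 (m = 8 - 1*47 = 8 - 47 = -39)
D(T, B) = (121 + T)/(-39 + B) (D(T, B) = (T + 11*11)/(B - 39) = (T + 121)/(-39 + B) = (121 + T)/(-39 + B))
D(h, -129) - 1*(-39449) = (121 + 16)/(-39 - 129) - 1*(-39449) = 137/(-168) + 39449 = -1/168*137 + 39449 = -137/168 + 39449 = 6627295/168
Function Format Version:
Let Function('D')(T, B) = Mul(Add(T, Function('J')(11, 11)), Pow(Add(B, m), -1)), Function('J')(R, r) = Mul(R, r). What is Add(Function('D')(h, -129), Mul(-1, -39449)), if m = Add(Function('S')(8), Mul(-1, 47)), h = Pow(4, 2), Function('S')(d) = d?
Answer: Rational(6627295, 168) ≈ 39448.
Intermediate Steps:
h = 16
m = -39 (m = Add(8, Mul(-1, 47)) = Add(8, -47) = -39)
Function('D')(T, B) = Mul(Pow(Add(-39, B), -1), Add(121, T)) (Function('D')(T, B) = Mul(Add(T, Mul(11, 11)), Pow(Add(B, -39), -1)) = Mul(Add(T, 121), Pow(Add(-39, B), -1)) = Mul(Add(121, T), Pow(Add(-39, B), -1)) = Mul(Pow(Add(-39, B), -1), Add(121, T)))
Add(Function('D')(h, -129), Mul(-1, -39449)) = Add(Mul(Pow(Add(-39, -129), -1), Add(121, 16)), Mul(-1, -39449)) = Add(Mul(Pow(-168, -1), 137), 39449) = Add(Mul(Rational(-1, 168), 137), 39449) = Add(Rational(-137, 168), 39449) = Rational(6627295, 168)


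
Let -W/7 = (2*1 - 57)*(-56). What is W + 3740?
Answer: -17820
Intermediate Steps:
W = -21560 (W = -7*(2*1 - 57)*(-56) = -7*(2 - 57)*(-56) = -(-385)*(-56) = -7*3080 = -21560)
W + 3740 = -21560 + 3740 = -17820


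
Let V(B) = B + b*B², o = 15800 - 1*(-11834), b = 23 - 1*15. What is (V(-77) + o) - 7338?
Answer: 67651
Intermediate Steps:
b = 8 (b = 23 - 15 = 8)
o = 27634 (o = 15800 + 11834 = 27634)
V(B) = B + 8*B²
(V(-77) + o) - 7338 = (-77*(1 + 8*(-77)) + 27634) - 7338 = (-77*(1 - 616) + 27634) - 7338 = (-77*(-615) + 27634) - 7338 = (47355 + 27634) - 7338 = 74989 - 7338 = 67651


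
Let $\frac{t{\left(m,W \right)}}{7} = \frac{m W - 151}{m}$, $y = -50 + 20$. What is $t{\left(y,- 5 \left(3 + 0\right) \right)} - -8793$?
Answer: $\frac{261697}{30} \approx 8723.2$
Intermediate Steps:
$y = -30$
$t{\left(m,W \right)} = \frac{7 \left(-151 + W m\right)}{m}$ ($t{\left(m,W \right)} = 7 \frac{m W - 151}{m} = 7 \frac{W m - 151}{m} = 7 \frac{-151 + W m}{m} = \frac{7 \left(-151 + W m\right)}{m}$)
$t{\left(y,- 5 \left(3 + 0\right) \right)} - -8793 = \left(- \frac{1057}{-30} + 7 \left(- 5 \left(3 + 0\right)\right)\right) - -8793 = \left(\left(-1057\right) \left(- \frac{1}{30}\right) + 7 \left(\left(-5\right) 3\right)\right) + 8793 = \left(\frac{1057}{30} + 7 \left(-15\right)\right) + 8793 = \left(\frac{1057}{30} - 105\right) + 8793 = - \frac{2093}{30} + 8793 = \frac{261697}{30}$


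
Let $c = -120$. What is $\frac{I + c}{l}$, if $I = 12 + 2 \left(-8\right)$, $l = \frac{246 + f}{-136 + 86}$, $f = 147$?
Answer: $\frac{6200}{393} \approx 15.776$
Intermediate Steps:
$l = - \frac{393}{50}$ ($l = \frac{246 + 147}{-136 + 86} = \frac{393}{-50} = 393 \left(- \frac{1}{50}\right) = - \frac{393}{50} \approx -7.86$)
$I = -4$ ($I = 12 - 16 = -4$)
$\frac{I + c}{l} = \frac{-4 - 120}{- \frac{393}{50}} = \left(- \frac{50}{393}\right) \left(-124\right) = \frac{6200}{393}$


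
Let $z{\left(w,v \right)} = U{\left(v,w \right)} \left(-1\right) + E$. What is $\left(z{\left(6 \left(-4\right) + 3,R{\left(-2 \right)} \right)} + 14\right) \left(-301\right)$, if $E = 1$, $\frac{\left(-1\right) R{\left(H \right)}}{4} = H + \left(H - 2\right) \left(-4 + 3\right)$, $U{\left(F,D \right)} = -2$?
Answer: $-5117$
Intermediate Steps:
$R{\left(H \right)} = -8$ ($R{\left(H \right)} = - 4 \left(H + \left(H - 2\right) \left(-4 + 3\right)\right) = - 4 \left(H + \left(-2 + H\right) \left(-1\right)\right) = - 4 \left(H - \left(-2 + H\right)\right) = \left(-4\right) 2 = -8$)
$z{\left(w,v \right)} = 3$ ($z{\left(w,v \right)} = \left(-2\right) \left(-1\right) + 1 = 2 + 1 = 3$)
$\left(z{\left(6 \left(-4\right) + 3,R{\left(-2 \right)} \right)} + 14\right) \left(-301\right) = \left(3 + 14\right) \left(-301\right) = 17 \left(-301\right) = -5117$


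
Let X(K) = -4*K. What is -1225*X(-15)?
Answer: -73500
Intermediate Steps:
-1225*X(-15) = -(-4900)*(-15) = -1225*60 = -73500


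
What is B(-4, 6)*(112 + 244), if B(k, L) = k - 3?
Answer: -2492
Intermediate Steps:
B(k, L) = -3 + k
B(-4, 6)*(112 + 244) = (-3 - 4)*(112 + 244) = -7*356 = -2492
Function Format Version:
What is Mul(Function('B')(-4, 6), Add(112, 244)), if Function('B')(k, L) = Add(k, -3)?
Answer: -2492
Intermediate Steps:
Function('B')(k, L) = Add(-3, k)
Mul(Function('B')(-4, 6), Add(112, 244)) = Mul(Add(-3, -4), Add(112, 244)) = Mul(-7, 356) = -2492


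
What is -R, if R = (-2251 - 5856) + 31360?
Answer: -23253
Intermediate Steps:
R = 23253 (R = -8107 + 31360 = 23253)
-R = -1*23253 = -23253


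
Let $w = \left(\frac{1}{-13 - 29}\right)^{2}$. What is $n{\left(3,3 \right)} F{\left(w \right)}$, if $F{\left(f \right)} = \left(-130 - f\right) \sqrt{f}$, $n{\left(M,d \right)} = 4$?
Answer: $- \frac{229321}{18522} \approx -12.381$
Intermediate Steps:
$w = \frac{1}{1764}$ ($w = \left(\frac{1}{-42}\right)^{2} = \left(- \frac{1}{42}\right)^{2} = \frac{1}{1764} \approx 0.00056689$)
$F{\left(f \right)} = \sqrt{f} \left(-130 - f\right)$
$n{\left(3,3 \right)} F{\left(w \right)} = 4 \frac{-130 - \frac{1}{1764}}{42} = 4 \cdot \frac{1}{42} \left(- \frac{229321}{1764}\right) = 4 \left(- \frac{229321}{74088}\right) = - \frac{229321}{18522}$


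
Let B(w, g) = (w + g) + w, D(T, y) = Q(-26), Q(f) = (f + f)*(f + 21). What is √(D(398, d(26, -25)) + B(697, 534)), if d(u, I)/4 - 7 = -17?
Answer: 2*√547 ≈ 46.776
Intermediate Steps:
Q(f) = 2*f*(21 + f) (Q(f) = (2*f)*(21 + f) = 2*f*(21 + f))
d(u, I) = -40 (d(u, I) = 28 + 4*(-17) = 28 - 68 = -40)
D(T, y) = 260 (D(T, y) = 2*(-26)*(21 - 26) = 2*(-26)*(-5) = 260)
B(w, g) = g + 2*w (B(w, g) = (g + w) + w = g + 2*w)
√(D(398, d(26, -25)) + B(697, 534)) = √(260 + (534 + 2*697)) = √(260 + (534 + 1394)) = √(260 + 1928) = √2188 = 2*√547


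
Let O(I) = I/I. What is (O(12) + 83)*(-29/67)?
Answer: -2436/67 ≈ -36.358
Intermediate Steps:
O(I) = 1
(O(12) + 83)*(-29/67) = (1 + 83)*(-29/67) = 84*(-29*1/67) = 84*(-29/67) = -2436/67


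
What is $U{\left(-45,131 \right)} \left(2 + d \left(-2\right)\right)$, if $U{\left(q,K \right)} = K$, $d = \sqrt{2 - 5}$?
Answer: $262 - 262 i \sqrt{3} \approx 262.0 - 453.8 i$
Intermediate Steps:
$d = i \sqrt{3}$ ($d = \sqrt{-3} = i \sqrt{3} \approx 1.732 i$)
$U{\left(-45,131 \right)} \left(2 + d \left(-2\right)\right) = 131 \left(2 + i \sqrt{3} \left(-2\right)\right) = 131 \left(2 - 2 i \sqrt{3}\right) = 262 - 262 i \sqrt{3}$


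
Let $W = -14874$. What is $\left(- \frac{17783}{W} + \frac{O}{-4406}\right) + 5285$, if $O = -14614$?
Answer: $\frac{173323685537}{32767422} \approx 5289.5$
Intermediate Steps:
$\left(- \frac{17783}{W} + \frac{O}{-4406}\right) + 5285 = \left(- \frac{17783}{-14874} - \frac{14614}{-4406}\right) + 5285 = \left(\left(-17783\right) \left(- \frac{1}{14874}\right) - - \frac{7307}{2203}\right) + 5285 = \left(\frac{17783}{14874} + \frac{7307}{2203}\right) + 5285 = \frac{147860267}{32767422} + 5285 = \frac{173323685537}{32767422}$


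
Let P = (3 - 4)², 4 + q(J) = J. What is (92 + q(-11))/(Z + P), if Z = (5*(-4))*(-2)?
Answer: 77/41 ≈ 1.8780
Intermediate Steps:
q(J) = -4 + J
Z = 40 (Z = -20*(-2) = 40)
P = 1 (P = (-1)² = 1)
(92 + q(-11))/(Z + P) = (92 + (-4 - 11))/(40 + 1) = (92 - 15)/41 = 77*(1/41) = 77/41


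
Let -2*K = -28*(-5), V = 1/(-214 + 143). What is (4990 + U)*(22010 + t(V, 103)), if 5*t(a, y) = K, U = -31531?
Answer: -583795836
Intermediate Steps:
V = -1/71 (V = 1/(-71) = -1/71 ≈ -0.014085)
K = -70 (K = -(-14)*(-5) = -½*140 = -70)
t(a, y) = -14 (t(a, y) = (⅕)*(-70) = -14)
(4990 + U)*(22010 + t(V, 103)) = (4990 - 31531)*(22010 - 14) = -26541*21996 = -583795836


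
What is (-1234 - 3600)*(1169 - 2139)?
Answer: 4688980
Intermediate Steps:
(-1234 - 3600)*(1169 - 2139) = -4834*(-970) = 4688980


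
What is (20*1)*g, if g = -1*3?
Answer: -60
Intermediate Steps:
g = -3
(20*1)*g = (20*1)*(-3) = 20*(-3) = -60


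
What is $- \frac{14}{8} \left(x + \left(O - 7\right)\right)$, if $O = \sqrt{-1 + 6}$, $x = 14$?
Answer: $- \frac{49}{4} - \frac{7 \sqrt{5}}{4} \approx -16.163$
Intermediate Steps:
$O = \sqrt{5} \approx 2.2361$
$- \frac{14}{8} \left(x + \left(O - 7\right)\right) = - \frac{14}{8} \left(14 - \left(7 - \sqrt{5}\right)\right) = \left(-14\right) \frac{1}{8} \left(14 - \left(7 - \sqrt{5}\right)\right) = - \frac{7 \left(7 + \sqrt{5}\right)}{4} = - \frac{49}{4} - \frac{7 \sqrt{5}}{4}$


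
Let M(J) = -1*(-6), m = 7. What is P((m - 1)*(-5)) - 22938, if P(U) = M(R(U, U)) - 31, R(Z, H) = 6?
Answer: -22963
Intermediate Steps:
M(J) = 6
P(U) = -25 (P(U) = 6 - 31 = -25)
P((m - 1)*(-5)) - 22938 = -25 - 22938 = -22963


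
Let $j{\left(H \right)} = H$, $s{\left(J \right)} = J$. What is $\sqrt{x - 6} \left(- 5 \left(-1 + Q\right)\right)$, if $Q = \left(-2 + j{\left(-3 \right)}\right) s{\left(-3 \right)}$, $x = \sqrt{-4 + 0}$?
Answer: $- 70 \sqrt{-6 + 2 i} \approx -28.199 - 173.77 i$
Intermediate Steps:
$x = 2 i$ ($x = \sqrt{-4} = 2 i \approx 2.0 i$)
$Q = 15$ ($Q = \left(-2 - 3\right) \left(-3\right) = \left(-5\right) \left(-3\right) = 15$)
$\sqrt{x - 6} \left(- 5 \left(-1 + Q\right)\right) = \sqrt{2 i - 6} \left(- 5 \left(-1 + 15\right)\right) = \sqrt{-6 + 2 i} \left(\left(-5\right) 14\right) = \sqrt{-6 + 2 i} \left(-70\right) = - 70 \sqrt{-6 + 2 i}$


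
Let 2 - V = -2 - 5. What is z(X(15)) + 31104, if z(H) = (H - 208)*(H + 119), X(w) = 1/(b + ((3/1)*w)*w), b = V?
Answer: 2971760437/467856 ≈ 6351.9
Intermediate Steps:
V = 9 (V = 2 - (-2 - 5) = 2 - 1*(-7) = 2 + 7 = 9)
b = 9
X(w) = 1/(9 + 3*w²) (X(w) = 1/(9 + ((3/1)*w)*w) = 1/(9 + ((3*1)*w)*w) = 1/(9 + (3*w)*w) = 1/(9 + 3*w²))
z(H) = (-208 + H)*(119 + H)
z(X(15)) + 31104 = (-24752 + (1/(3*(3 + 15²)))² - 89/(3*(3 + 15²))) + 31104 = (-24752 + (1/(3*(3 + 225)))² - 89/(3*(3 + 225))) + 31104 = (-24752 + ((⅓)/228)² - 89/(3*228)) + 31104 = (-24752 + ((⅓)*(1/228))² - 89/(3*228)) + 31104 = (-24752 + (1/684)² - 89*1/684) + 31104 = (-24752 + 1/467856 - 89/684) + 31104 = -11580432587/467856 + 31104 = 2971760437/467856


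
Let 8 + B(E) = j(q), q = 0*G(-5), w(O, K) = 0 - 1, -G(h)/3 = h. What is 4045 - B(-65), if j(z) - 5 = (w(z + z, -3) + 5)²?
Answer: 4032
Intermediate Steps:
G(h) = -3*h
w(O, K) = -1
q = 0 (q = 0*(-3*(-5)) = 0*15 = 0)
j(z) = 21 (j(z) = 5 + (-1 + 5)² = 5 + 4² = 5 + 16 = 21)
B(E) = 13 (B(E) = -8 + 21 = 13)
4045 - B(-65) = 4045 - 1*13 = 4045 - 13 = 4032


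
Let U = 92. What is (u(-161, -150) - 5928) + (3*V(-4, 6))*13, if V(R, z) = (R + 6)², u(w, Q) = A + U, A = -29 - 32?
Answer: -5741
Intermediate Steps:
A = -61
u(w, Q) = 31 (u(w, Q) = -61 + 92 = 31)
V(R, z) = (6 + R)²
(u(-161, -150) - 5928) + (3*V(-4, 6))*13 = (31 - 5928) + (3*(6 - 4)²)*13 = -5897 + (3*2²)*13 = -5897 + (3*4)*13 = -5897 + 12*13 = -5897 + 156 = -5741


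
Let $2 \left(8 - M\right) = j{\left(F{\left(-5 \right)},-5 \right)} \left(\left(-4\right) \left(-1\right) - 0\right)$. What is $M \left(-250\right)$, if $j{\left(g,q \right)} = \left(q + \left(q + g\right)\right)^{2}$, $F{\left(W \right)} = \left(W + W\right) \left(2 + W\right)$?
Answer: $198000$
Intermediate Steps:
$F{\left(W \right)} = 2 W \left(2 + W\right)$
$j{\left(g,q \right)} = \left(g + 2 q\right)^{2}$ ($j{\left(g,q \right)} = \left(q + \left(g + q\right)\right)^{2} = \left(g + 2 q\right)^{2}$)
$M = -792$ ($M = 8 - \frac{\left(2 \left(-5\right) \left(2 - 5\right) + 2 \left(-5\right)\right)^{2} \left(\left(-4\right) \left(-1\right) - 0\right)}{2} = 8 - \frac{\left(2 \left(-5\right) \left(-3\right) - 10\right)^{2} \left(4 + 0\right)}{2} = 8 - \frac{\left(30 - 10\right)^{2} \cdot 4}{2} = 8 - \frac{20^{2} \cdot 4}{2} = 8 - \frac{400 \cdot 4}{2} = 8 - 800 = -792$)
$M \left(-250\right) = \left(-792\right) \left(-250\right) = 198000$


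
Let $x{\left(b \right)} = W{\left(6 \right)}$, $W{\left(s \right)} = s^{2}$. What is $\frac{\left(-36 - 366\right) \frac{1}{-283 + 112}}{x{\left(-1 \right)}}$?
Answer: $\frac{67}{1026} \approx 0.065302$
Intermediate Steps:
$x{\left(b \right)} = 36$ ($x{\left(b \right)} = 6^{2} = 36$)
$\frac{\left(-36 - 366\right) \frac{1}{-283 + 112}}{x{\left(-1 \right)}} = \frac{\left(-36 - 366\right) \frac{1}{-283 + 112}}{36} = - \frac{402}{-171} \cdot \frac{1}{36} = \left(-402\right) \left(- \frac{1}{171}\right) \frac{1}{36} = \frac{134}{57} \cdot \frac{1}{36} = \frac{67}{1026}$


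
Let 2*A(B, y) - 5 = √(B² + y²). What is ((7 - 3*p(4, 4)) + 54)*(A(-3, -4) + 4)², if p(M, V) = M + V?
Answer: 2997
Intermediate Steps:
A(B, y) = 5/2 + √(B² + y²)/2
((7 - 3*p(4, 4)) + 54)*(A(-3, -4) + 4)² = ((7 - 3*(4 + 4)) + 54)*((5/2 + √((-3)² + (-4)²)/2) + 4)² = ((7 - 3*8) + 54)*((5/2 + √(9 + 16)/2) + 4)² = ((7 - 24) + 54)*((5/2 + √25/2) + 4)² = (-17 + 54)*((5/2 + (½)*5) + 4)² = 37*((5/2 + 5/2) + 4)² = 37*(5 + 4)² = 37*9² = 37*81 = 2997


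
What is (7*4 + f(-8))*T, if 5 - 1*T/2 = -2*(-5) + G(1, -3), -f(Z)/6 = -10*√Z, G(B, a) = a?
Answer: -112 - 480*I*√2 ≈ -112.0 - 678.82*I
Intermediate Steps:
f(Z) = 60*√Z (f(Z) = -(-60)*√Z = 60*√Z)
T = -4 (T = 10 - 2*(-2*(-5) - 3) = 10 - 2*(10 - 3) = 10 - 2*7 = 10 - 14 = -4)
(7*4 + f(-8))*T = (7*4 + 60*√(-8))*(-4) = (28 + 60*(2*I*√2))*(-4) = (28 + 120*I*√2)*(-4) = -112 - 480*I*√2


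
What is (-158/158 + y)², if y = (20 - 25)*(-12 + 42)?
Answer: 22801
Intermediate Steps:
y = -150 (y = -5*30 = -150)
(-158/158 + y)² = (-158/158 - 150)² = (-1*1 - 150)² = (-1 - 150)² = (-151)² = 22801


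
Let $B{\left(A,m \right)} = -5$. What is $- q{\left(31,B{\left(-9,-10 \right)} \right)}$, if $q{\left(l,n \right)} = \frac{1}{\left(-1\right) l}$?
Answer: $\frac{1}{31} \approx 0.032258$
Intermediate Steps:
$q{\left(l,n \right)} = - \frac{1}{l}$
$- q{\left(31,B{\left(-9,-10 \right)} \right)} = - \frac{-1}{31} = \left(-1\right) \left(- \frac{1}{31}\right) = \frac{1}{31}$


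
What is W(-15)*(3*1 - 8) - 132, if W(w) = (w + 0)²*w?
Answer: 16743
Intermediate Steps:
W(w) = w³ (W(w) = w²*w = w³)
W(-15)*(3*1 - 8) - 132 = (-15)³*(3*1 - 8) - 132 = -3375*(3 - 8) - 132 = -3375*(-5) - 132 = 16875 - 132 = 16743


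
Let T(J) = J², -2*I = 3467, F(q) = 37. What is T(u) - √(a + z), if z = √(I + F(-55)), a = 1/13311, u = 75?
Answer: 5625 - √(5916 + 118121814*I*√754)/8874 ≈ 5620.5 - 4.5381*I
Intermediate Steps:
a = 1/13311 ≈ 7.5126e-5
I = -3467/2 (I = -½*3467 = -3467/2 ≈ -1733.5)
z = 3*I*√754/2 (z = √(-3467/2 + 37) = √(-3393/2) = 3*I*√754/2 ≈ 41.189*I)
T(u) - √(a + z) = 75² - √(1/13311 + 3*I*√754/2) = 5625 - √(1/13311 + 3*I*√754/2)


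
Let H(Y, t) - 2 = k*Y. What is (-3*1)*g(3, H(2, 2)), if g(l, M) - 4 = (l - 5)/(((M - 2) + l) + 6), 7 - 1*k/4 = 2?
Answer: -582/49 ≈ -11.878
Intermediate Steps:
k = 20 (k = 28 - 4*2 = 28 - 8 = 20)
H(Y, t) = 2 + 20*Y
g(l, M) = 4 + (-5 + l)/(4 + M + l) (g(l, M) = 4 + (l - 5)/(((M - 2) + l) + 6) = 4 + (-5 + l)/(((-2 + M) + l) + 6) = 4 + (-5 + l)/((-2 + M + l) + 6) = 4 + (-5 + l)/(4 + M + l))
(-3*1)*g(3, H(2, 2)) = (-3*1)*((11 + 4*(2 + 20*2) + 5*3)/(4 + (2 + 20*2) + 3)) = -3*(11 + 4*(2 + 40) + 15)/(4 + (2 + 40) + 3) = -3*(11 + 4*42 + 15)/(4 + 42 + 3) = -3*(11 + 168 + 15)/49 = -3*194/49 = -582/49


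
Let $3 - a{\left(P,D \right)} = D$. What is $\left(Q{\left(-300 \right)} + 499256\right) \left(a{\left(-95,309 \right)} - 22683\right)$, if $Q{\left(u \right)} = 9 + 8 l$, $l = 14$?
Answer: $-11480177853$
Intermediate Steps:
$a{\left(P,D \right)} = 3 - D$
$Q{\left(u \right)} = 121$ ($Q{\left(u \right)} = 9 + 8 \cdot 14 = 9 + 112 = 121$)
$\left(Q{\left(-300 \right)} + 499256\right) \left(a{\left(-95,309 \right)} - 22683\right) = \left(121 + 499256\right) \left(\left(3 - 309\right) - 22683\right) = 499377 \left(\left(3 - 309\right) - 22683\right) = 499377 \left(-306 - 22683\right) = 499377 \left(-22989\right) = -11480177853$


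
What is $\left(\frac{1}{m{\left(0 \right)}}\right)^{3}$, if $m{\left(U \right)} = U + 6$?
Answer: $\frac{1}{216} \approx 0.0046296$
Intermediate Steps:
$m{\left(U \right)} = 6 + U$
$\left(\frac{1}{m{\left(0 \right)}}\right)^{3} = \left(\frac{1}{6 + 0}\right)^{3} = \left(\frac{1}{6}\right)^{3} = \frac{1}{216}$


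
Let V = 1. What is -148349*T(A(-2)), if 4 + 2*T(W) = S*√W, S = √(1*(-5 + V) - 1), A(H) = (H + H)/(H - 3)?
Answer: 296698 - 148349*I ≈ 2.967e+5 - 1.4835e+5*I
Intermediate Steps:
A(H) = 2*H/(-3 + H) (A(H) = (2*H)/(-3 + H) = 2*H/(-3 + H))
S = I*√5 (S = √(1*(-5 + 1) - 1) = √(1*(-4) - 1) = √(-4 - 1) = √(-5) = I*√5 ≈ 2.2361*I)
T(W) = -2 + I*√5*√W/2 (T(W) = -2 + ((I*√5)*√W)/2 = -2 + (I*√5*√W)/2 = -2 + I*√5*√W/2)
-148349*T(A(-2)) = -148349*(-2 + I*√5*√(2*(-2)/(-3 - 2))/2) = -148349*(-2 + I*√5*√(2*(-2)/(-5))/2) = -148349*(-2 + I*√5*√(2*(-2)*(-⅕))/2) = -148349*(-2 + I*√5*√(⅘)/2) = -148349*(-2 + I*√5*(2*√5/5)/2) = -148349*(-2 + I) = 296698 - 148349*I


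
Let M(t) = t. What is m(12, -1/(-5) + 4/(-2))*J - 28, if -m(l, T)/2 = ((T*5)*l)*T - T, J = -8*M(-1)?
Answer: -15836/5 ≈ -3167.2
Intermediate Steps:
J = 8 (J = -8*(-1) = 8)
m(l, T) = 2*T - 10*l*T² (m(l, T) = -2*(((T*5)*l)*T - T) = -2*(((5*T)*l)*T - T) = -2*((5*T*l)*T - T) = -2*(5*l*T² - T) = -2*(-T + 5*l*T²) = 2*T - 10*l*T²)
m(12, -1/(-5) + 4/(-2))*J - 28 = (2*(-1/(-5) + 4/(-2))*(1 - 5*(-1/(-5) + 4/(-2))*12))*8 - 28 = (2*(-1*(-⅕) + 4*(-½))*(1 - 5*(-1*(-⅕) + 4*(-½))*12))*8 - 28 = (2*(⅕ - 2)*(1 - 5*(⅕ - 2)*12))*8 - 28 = (2*(-9/5)*(1 - 5*(-9/5)*12))*8 - 28 = (2*(-9/5)*(1 + 108))*8 - 28 = (2*(-9/5)*109)*8 - 28 = -1962/5*8 - 28 = -15696/5 - 28 = -15836/5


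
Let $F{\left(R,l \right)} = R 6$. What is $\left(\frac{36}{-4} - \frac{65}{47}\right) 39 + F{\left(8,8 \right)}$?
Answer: $- \frac{16776}{47} \approx -356.94$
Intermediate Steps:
$F{\left(R,l \right)} = 6 R$
$\left(\frac{36}{-4} - \frac{65}{47}\right) 39 + F{\left(8,8 \right)} = \left(\frac{36}{-4} - \frac{65}{47}\right) 39 + 6 \cdot 8 = \left(36 \left(- \frac{1}{4}\right) - \frac{65}{47}\right) 39 + 48 = \left(-9 - \frac{65}{47}\right) 39 + 48 = \left(- \frac{488}{47}\right) 39 + 48 = - \frac{19032}{47} + 48 = - \frac{16776}{47}$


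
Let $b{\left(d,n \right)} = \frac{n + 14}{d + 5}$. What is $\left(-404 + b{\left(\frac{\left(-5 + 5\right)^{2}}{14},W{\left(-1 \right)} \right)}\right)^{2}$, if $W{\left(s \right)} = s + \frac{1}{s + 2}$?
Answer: $\frac{4024036}{25} \approx 1.6096 \cdot 10^{5}$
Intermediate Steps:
$W{\left(s \right)} = s + \frac{1}{2 + s}$
$b{\left(d,n \right)} = \frac{14 + n}{5 + d}$
$\left(-404 + b{\left(\frac{\left(-5 + 5\right)^{2}}{14},W{\left(-1 \right)} \right)}\right)^{2} = \left(-404 + \frac{14 + \frac{1 + \left(-1\right)^{2} + 2 \left(-1\right)}{2 - 1}}{5 + \frac{\left(-5 + 5\right)^{2}}{14}}\right)^{2} = \left(-404 + \frac{14 + \frac{1 + 1 - 2}{1}}{5 + 0^{2} \cdot \frac{1}{14}}\right)^{2} = \left(-404 + \frac{14 + 1 \cdot 0}{5 + 0 \cdot \frac{1}{14}}\right)^{2} = \left(-404 + \frac{14 + 0}{5 + 0}\right)^{2} = \left(-404 + \frac{1}{5} \cdot 14\right)^{2} = \left(-404 + \frac{14}{5}\right)^{2} = \left(- \frac{2006}{5}\right)^{2} = \frac{4024036}{25}$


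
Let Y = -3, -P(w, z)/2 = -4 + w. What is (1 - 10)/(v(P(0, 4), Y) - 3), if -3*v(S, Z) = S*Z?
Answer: -9/5 ≈ -1.8000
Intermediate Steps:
P(w, z) = 8 - 2*w (P(w, z) = -2*(-4 + w) = 8 - 2*w)
v(S, Z) = -S*Z/3
(1 - 10)/(v(P(0, 4), Y) - 3) = (1 - 10)/(-⅓*(8 - 2*0)*(-3) - 3) = -9/(-⅓*(8 + 0)*(-3) - 3) = -9/(-⅓*8*(-3) - 3) = -9/(8 - 3) = -9/5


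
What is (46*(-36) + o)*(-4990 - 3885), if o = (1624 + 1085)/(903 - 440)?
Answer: 6780668625/463 ≈ 1.4645e+7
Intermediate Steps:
o = 2709/463 ≈ 5.8510
(46*(-36) + o)*(-4990 - 3885) = (46*(-36) + 2709/463)*(-4990 - 3885) = (-1656 + 2709/463)*(-8875) = -764019/463*(-8875) = 6780668625/463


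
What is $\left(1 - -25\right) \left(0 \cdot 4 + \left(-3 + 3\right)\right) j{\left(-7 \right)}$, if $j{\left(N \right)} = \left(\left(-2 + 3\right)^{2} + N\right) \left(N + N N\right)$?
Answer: $0$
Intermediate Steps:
$j{\left(N \right)} = \left(1 + N\right) \left(N + N^{2}\right)$ ($j{\left(N \right)} = \left(1^{2} + N\right) \left(N + N^{2}\right) = \left(1 + N\right) \left(N + N^{2}\right)$)
$\left(1 - -25\right) \left(0 \cdot 4 + \left(-3 + 3\right)\right) j{\left(-7 \right)} = \left(1 - -25\right) \left(0 \cdot 4 + \left(-3 + 3\right)\right) \left(- 7 \left(1 + \left(-7\right)^{2} + 2 \left(-7\right)\right)\right) = \left(1 + 25\right) \left(0 + 0\right) \left(- 7 \left(1 + 49 - 14\right)\right) = 26 \cdot 0 \left(\left(-7\right) 36\right) = 0 \left(-252\right) = 0$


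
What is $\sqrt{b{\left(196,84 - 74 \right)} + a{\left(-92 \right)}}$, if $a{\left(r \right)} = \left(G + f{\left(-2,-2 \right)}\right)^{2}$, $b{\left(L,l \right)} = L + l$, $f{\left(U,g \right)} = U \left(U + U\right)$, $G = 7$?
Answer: $\sqrt{431} \approx 20.761$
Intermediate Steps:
$f{\left(U,g \right)} = 2 U^{2}$ ($f{\left(U,g \right)} = U 2 U = 2 U^{2}$)
$a{\left(r \right)} = 225$ ($a{\left(r \right)} = \left(7 + 2 \left(-2\right)^{2}\right)^{2} = \left(7 + 2 \cdot 4\right)^{2} = \left(7 + 8\right)^{2} = 15^{2} = 225$)
$\sqrt{b{\left(196,84 - 74 \right)} + a{\left(-92 \right)}} = \sqrt{\left(196 + \left(84 - 74\right)\right) + 225} = \sqrt{\left(196 + 10\right) + 225} = \sqrt{206 + 225} = \sqrt{431}$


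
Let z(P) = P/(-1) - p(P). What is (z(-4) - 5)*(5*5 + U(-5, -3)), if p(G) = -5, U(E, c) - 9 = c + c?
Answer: 112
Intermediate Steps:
U(E, c) = 9 + 2*c (U(E, c) = 9 + (c + c) = 9 + 2*c)
z(P) = 5 - P (z(P) = P/(-1) - 1*(-5) = P*(-1) + 5 = -P + 5 = 5 - P)
(z(-4) - 5)*(5*5 + U(-5, -3)) = ((5 - 1*(-4)) - 5)*(5*5 + (9 + 2*(-3))) = ((5 + 4) - 5)*(25 + (9 - 6)) = (9 - 5)*(25 + 3) = 4*28 = 112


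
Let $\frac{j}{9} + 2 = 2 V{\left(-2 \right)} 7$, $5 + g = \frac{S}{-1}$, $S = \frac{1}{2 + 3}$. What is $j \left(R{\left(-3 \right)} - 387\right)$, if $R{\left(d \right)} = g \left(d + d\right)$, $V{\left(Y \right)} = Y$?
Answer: $96066$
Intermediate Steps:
$S = \frac{1}{5} \approx 0.2$
$g = - \frac{26}{5}$ ($g = -5 + \frac{1}{5 \left(-1\right)} = -5 + \frac{1}{5} \left(-1\right) = -5 - \frac{1}{5} = - \frac{26}{5} \approx -5.2$)
$R{\left(d \right)} = - \frac{52 d}{5}$ ($R{\left(d \right)} = - \frac{26 \left(d + d\right)}{5} = - \frac{26 \cdot 2 d}{5} = - \frac{52 d}{5}$)
$j = -270$ ($j = -18 + 9 \cdot 2 \left(-2\right) 7 = -18 + 9 \left(\left(-4\right) 7\right) = -18 + 9 \left(-28\right) = -18 - 252 = -270$)
$j \left(R{\left(-3 \right)} - 387\right) = - 270 \left(\left(- \frac{52}{5}\right) \left(-3\right) - 387\right) = - 270 \left(\frac{156}{5} - 387\right) = \left(-270\right) \left(- \frac{1779}{5}\right) = 96066$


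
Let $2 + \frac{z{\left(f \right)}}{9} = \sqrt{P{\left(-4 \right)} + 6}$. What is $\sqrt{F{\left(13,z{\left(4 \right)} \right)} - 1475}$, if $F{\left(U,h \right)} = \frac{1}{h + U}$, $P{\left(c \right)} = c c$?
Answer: $\frac{\sqrt{7376 - 13275 \sqrt{22}}}{\sqrt{-5 + 9 \sqrt{22}}} \approx 38.405 i$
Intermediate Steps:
$P{\left(c \right)} = c^{2}$
$z{\left(f \right)} = -18 + 9 \sqrt{22}$ ($z{\left(f \right)} = -18 + 9 \sqrt{\left(-4\right)^{2} + 6} = -18 + 9 \sqrt{16 + 6} = -18 + 9 \sqrt{22}$)
$F{\left(U,h \right)} = \frac{1}{U + h}$
$\sqrt{F{\left(13,z{\left(4 \right)} \right)} - 1475} = \sqrt{\frac{1}{13 - \left(18 - 9 \sqrt{22}\right)} - 1475} = \sqrt{\frac{1}{-5 + 9 \sqrt{22}} - 1475} = \sqrt{-1475 + \frac{1}{-5 + 9 \sqrt{22}}}$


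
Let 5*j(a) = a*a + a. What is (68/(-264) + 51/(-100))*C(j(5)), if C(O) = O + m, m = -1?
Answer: -2533/660 ≈ -3.8379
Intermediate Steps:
j(a) = a/5 + a**2/5 (j(a) = (a*a + a)/5 = (a**2 + a)/5 = (a + a**2)/5 = a/5 + a**2/5)
C(O) = -1 + O (C(O) = O - 1 = -1 + O)
(68/(-264) + 51/(-100))*C(j(5)) = (68/(-264) + 51/(-100))*(-1 + (1/5)*5*(1 + 5)) = (68*(-1/264) + 51*(-1/100))*(-1 + (1/5)*5*6) = (-17/66 - 51/100)*(-1 + 6) = -2533/3300*5 = -2533/660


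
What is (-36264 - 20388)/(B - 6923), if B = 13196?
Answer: -18884/2091 ≈ -9.0311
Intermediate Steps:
(-36264 - 20388)/(B - 6923) = (-36264 - 20388)/(13196 - 6923) = -56652/6273 = -56652*1/6273 = -18884/2091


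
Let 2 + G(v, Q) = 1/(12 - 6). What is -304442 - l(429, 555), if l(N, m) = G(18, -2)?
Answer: -1826641/6 ≈ -3.0444e+5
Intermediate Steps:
G(v, Q) = -11/6 (G(v, Q) = -2 + 1/(12 - 6) = -2 + 1/6 = -2 + ⅙ = -11/6)
l(N, m) = -11/6
-304442 - l(429, 555) = -304442 - 1*(-11/6) = -304442 + 11/6 = -1826641/6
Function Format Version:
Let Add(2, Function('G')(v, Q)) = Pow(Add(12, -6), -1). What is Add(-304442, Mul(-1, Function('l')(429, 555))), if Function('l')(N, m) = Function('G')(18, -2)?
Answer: Rational(-1826641, 6) ≈ -3.0444e+5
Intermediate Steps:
Function('G')(v, Q) = Rational(-11, 6) (Function('G')(v, Q) = Add(-2, Pow(Add(12, -6), -1)) = Add(-2, Pow(6, -1)) = Add(-2, Rational(1, 6)) = Rational(-11, 6))
Function('l')(N, m) = Rational(-11, 6)
Add(-304442, Mul(-1, Function('l')(429, 555))) = Add(-304442, Mul(-1, Rational(-11, 6))) = Add(-304442, Rational(11, 6)) = Rational(-1826641, 6)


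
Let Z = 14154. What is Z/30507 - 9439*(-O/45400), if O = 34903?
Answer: 3350385318673/461672600 ≈ 7257.1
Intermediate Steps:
Z/30507 - 9439*(-O/45400) = 14154/30507 - 9439/((-45400/34903)) = 14154*(1/30507) - 9439/((-45400*1/34903)) = 4718/10169 - 9439/(-45400/34903) = 4718/10169 - 9439*(-34903/45400) = 4718/10169 + 329449417/45400 = 3350385318673/461672600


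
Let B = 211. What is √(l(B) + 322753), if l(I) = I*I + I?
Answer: √367485 ≈ 606.21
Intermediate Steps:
l(I) = I + I² (l(I) = I² + I = I + I²)
√(l(B) + 322753) = √(211*(1 + 211) + 322753) = √(211*212 + 322753) = √(44732 + 322753) = √367485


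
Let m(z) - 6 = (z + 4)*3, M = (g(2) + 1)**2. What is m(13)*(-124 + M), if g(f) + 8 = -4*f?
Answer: 5757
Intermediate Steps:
g(f) = -8 - 4*f
M = 225 (M = ((-8 - 4*2) + 1)**2 = ((-8 - 8) + 1)**2 = (-16 + 1)**2 = (-15)**2 = 225)
m(z) = 18 + 3*z (m(z) = 6 + (z + 4)*3 = 6 + (4 + z)*3 = 6 + (12 + 3*z) = 18 + 3*z)
m(13)*(-124 + M) = (18 + 3*13)*(-124 + 225) = (18 + 39)*101 = 57*101 = 5757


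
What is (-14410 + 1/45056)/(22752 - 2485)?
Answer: -49942843/70242304 ≈ -0.71101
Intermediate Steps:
(-14410 + 1/45056)/(22752 - 2485) = (-14410 + 1/45056)/20267 = -649256959/45056*1/20267 = -49942843/70242304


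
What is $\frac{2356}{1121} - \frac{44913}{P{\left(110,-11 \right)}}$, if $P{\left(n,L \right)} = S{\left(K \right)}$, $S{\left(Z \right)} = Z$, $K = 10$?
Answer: $- \frac{2648627}{590} \approx -4489.2$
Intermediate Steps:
$P{\left(n,L \right)} = 10$
$\frac{2356}{1121} - \frac{44913}{P{\left(110,-11 \right)}} = \frac{2356}{1121} - \frac{44913}{10} = 2356 \cdot \frac{1}{1121} - \frac{44913}{10} = \frac{124}{59} - \frac{44913}{10} = - \frac{2648627}{590}$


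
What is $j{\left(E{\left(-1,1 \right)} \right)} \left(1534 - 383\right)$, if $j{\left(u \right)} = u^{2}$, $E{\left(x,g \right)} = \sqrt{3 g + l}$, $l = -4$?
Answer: $-1151$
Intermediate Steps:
$E{\left(x,g \right)} = \sqrt{-4 + 3 g}$ ($E{\left(x,g \right)} = \sqrt{3 g - 4} = \sqrt{-4 + 3 g}$)
$j{\left(E{\left(-1,1 \right)} \right)} \left(1534 - 383\right) = \left(\sqrt{-4 + 3 \cdot 1}\right)^{2} \left(1534 - 383\right) = \left(\sqrt{-4 + 3}\right)^{2} \cdot 1151 = \left(\sqrt{-1}\right)^{2} \cdot 1151 = i^{2} \cdot 1151 = \left(-1\right) 1151 = -1151$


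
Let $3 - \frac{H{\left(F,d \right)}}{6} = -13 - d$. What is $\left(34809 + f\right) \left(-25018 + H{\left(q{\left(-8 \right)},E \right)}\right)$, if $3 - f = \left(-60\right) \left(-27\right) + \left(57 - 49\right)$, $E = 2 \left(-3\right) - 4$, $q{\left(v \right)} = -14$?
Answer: $-829002688$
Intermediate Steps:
$E = -10$ ($E = -6 - 4 = -10$)
$f = -1625$ ($f = 3 - \left(\left(-60\right) \left(-27\right) + \left(57 - 49\right)\right) = 3 - \left(1620 + \left(57 - 49\right)\right) = 3 - \left(1620 + 8\right) = 3 - 1628 = -1625$)
$H{\left(F,d \right)} = 96 + 6 d$ ($H{\left(F,d \right)} = 18 - 6 \left(-13 - d\right) = 18 + \left(78 + 6 d\right) = 96 + 6 d$)
$\left(34809 + f\right) \left(-25018 + H{\left(q{\left(-8 \right)},E \right)}\right) = \left(34809 - 1625\right) \left(-25018 + \left(96 + 6 \left(-10\right)\right)\right) = 33184 \left(-25018 + \left(96 - 60\right)\right) = 33184 \left(-25018 + 36\right) = 33184 \left(-24982\right) = -829002688$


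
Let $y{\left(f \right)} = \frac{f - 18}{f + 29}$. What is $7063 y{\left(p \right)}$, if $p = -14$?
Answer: $- \frac{226016}{15} \approx -15068.0$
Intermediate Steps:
$y{\left(f \right)} = \frac{-18 + f}{29 + f}$
$7063 y{\left(p \right)} = 7063 \frac{-18 - 14}{29 - 14} = 7063 \cdot \frac{1}{15} \left(-32\right) = 7063 \left(- \frac{32}{15}\right) = - \frac{226016}{15}$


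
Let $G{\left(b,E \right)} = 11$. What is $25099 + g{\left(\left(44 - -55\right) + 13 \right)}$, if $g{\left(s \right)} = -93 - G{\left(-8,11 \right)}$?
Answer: $24995$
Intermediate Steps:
$g{\left(s \right)} = -104$ ($g{\left(s \right)} = -93 - 11 = -104$)
$25099 + g{\left(\left(44 - -55\right) + 13 \right)} = 25099 - 104 = 24995$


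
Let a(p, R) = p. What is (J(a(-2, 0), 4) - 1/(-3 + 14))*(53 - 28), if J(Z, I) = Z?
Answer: -575/11 ≈ -52.273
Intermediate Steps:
(J(a(-2, 0), 4) - 1/(-3 + 14))*(53 - 28) = (-2 - 1/(-3 + 14))*(53 - 28) = (-2 - 1/11)*25 = -23/11*25 = -575/11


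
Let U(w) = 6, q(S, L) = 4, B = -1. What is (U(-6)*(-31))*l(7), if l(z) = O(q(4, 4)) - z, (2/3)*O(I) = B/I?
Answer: 5487/4 ≈ 1371.8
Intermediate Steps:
O(I) = -3/(2*I) (O(I) = 3*(-1/I)/2 = -3/(2*I))
l(z) = -3/8 - z (l(z) = -3/2/4 - z = -3/2*¼ - z = -3/8 - z)
(U(-6)*(-31))*l(7) = (6*(-31))*(-3/8 - 1*7) = -186*(-3/8 - 7) = -186*(-59/8) = 5487/4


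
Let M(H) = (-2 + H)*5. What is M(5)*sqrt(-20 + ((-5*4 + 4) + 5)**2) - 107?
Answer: -107 + 15*sqrt(101) ≈ 43.748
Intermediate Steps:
M(H) = -10 + 5*H
M(5)*sqrt(-20 + ((-5*4 + 4) + 5)**2) - 107 = (-10 + 5*5)*sqrt(-20 + ((-5*4 + 4) + 5)**2) - 107 = (-10 + 25)*sqrt(-20 + ((-20 + 4) + 5)**2) - 107 = 15*sqrt(-20 + (-16 + 5)**2) - 107 = 15*sqrt(-20 + (-11)**2) - 107 = 15*sqrt(-20 + 121) - 107 = 15*sqrt(101) - 107 = -107 + 15*sqrt(101)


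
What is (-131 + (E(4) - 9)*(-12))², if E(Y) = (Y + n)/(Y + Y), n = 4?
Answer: 1225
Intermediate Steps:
E(Y) = (4 + Y)/(2*Y) (E(Y) = (Y + 4)/(Y + Y) = (4 + Y)/((2*Y)) = (4 + Y)*(1/(2*Y)) = (4 + Y)/(2*Y))
(-131 + (E(4) - 9)*(-12))² = (-131 + ((½)*(4 + 4)/4 - 9)*(-12))² = (-131 + ((½)*(¼)*8 - 9)*(-12))² = (-131 + (1 - 9)*(-12))² = (-131 - 8*(-12))² = (-131 + 96)² = (-35)² = 1225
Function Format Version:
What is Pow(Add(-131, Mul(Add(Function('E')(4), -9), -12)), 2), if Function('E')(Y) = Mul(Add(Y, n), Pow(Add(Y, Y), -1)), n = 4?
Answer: 1225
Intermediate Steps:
Function('E')(Y) = Mul(Rational(1, 2), Pow(Y, -1), Add(4, Y)) (Function('E')(Y) = Mul(Add(Y, 4), Pow(Add(Y, Y), -1)) = Mul(Add(4, Y), Pow(Mul(2, Y), -1)) = Mul(Add(4, Y), Mul(Rational(1, 2), Pow(Y, -1))) = Mul(Rational(1, 2), Pow(Y, -1), Add(4, Y)))
Pow(Add(-131, Mul(Add(Function('E')(4), -9), -12)), 2) = Pow(Add(-131, Mul(Add(Mul(Rational(1, 2), Pow(4, -1), Add(4, 4)), -9), -12)), 2) = Pow(Add(-131, Mul(Add(Mul(Rational(1, 2), Rational(1, 4), 8), -9), -12)), 2) = Pow(Add(-131, Mul(Add(1, -9), -12)), 2) = Pow(Add(-131, Mul(-8, -12)), 2) = Pow(Add(-131, 96), 2) = Pow(-35, 2) = 1225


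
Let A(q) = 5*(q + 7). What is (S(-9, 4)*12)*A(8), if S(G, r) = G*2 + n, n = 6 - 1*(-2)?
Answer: -9000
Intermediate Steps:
A(q) = 35 + 5*q (A(q) = 5*(7 + q) = 35 + 5*q)
n = 8 (n = 6 + 2 = 8)
S(G, r) = 8 + 2*G (S(G, r) = G*2 + 8 = 2*G + 8 = 8 + 2*G)
(S(-9, 4)*12)*A(8) = ((8 + 2*(-9))*12)*(35 + 5*8) = ((8 - 18)*12)*(35 + 40) = -10*12*75 = -120*75 = -9000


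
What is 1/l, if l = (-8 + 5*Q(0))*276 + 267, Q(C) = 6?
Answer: 1/6339 ≈ 0.00015775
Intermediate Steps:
l = 6339 (l = (-8 + 5*6)*276 + 267 = (-8 + 30)*276 + 267 = 22*276 + 267 = 6072 + 267 = 6339)
1/l = 1/6339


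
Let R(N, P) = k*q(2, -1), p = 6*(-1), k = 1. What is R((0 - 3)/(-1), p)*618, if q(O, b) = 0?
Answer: 0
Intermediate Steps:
p = -6
R(N, P) = 0 (R(N, P) = 1*0 = 0)
R((0 - 3)/(-1), p)*618 = 0*618 = 0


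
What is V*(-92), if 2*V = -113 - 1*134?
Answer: 11362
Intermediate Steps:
V = -247/2 (V = (-113 - 1*134)/2 = (-113 - 134)/2 = (1/2)*(-247) = -247/2 ≈ -123.50)
V*(-92) = -247/2*(-92) = 11362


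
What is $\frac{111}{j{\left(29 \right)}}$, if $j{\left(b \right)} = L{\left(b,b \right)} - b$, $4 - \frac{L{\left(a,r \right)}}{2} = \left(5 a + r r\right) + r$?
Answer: $- \frac{111}{2051} \approx -0.05412$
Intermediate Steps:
$L{\left(a,r \right)} = 8 - 10 a - 2 r - 2 r^{2}$ ($L{\left(a,r \right)} = 8 - 2 \left(\left(5 a + r r\right) + r\right) = 8 - 2 \left(\left(5 a + r^{2}\right) + r\right) = 8 - 2 \left(\left(r^{2} + 5 a\right) + r\right) = 8 - 2 \left(r + r^{2} + 5 a\right) = 8 - \left(2 r + 2 r^{2} + 10 a\right) = 8 - 10 a - 2 r - 2 r^{2}$)
$j{\left(b \right)} = 8 - 13 b - 2 b^{2}$ ($j{\left(b \right)} = \left(8 - 10 b - 2 b - 2 b^{2}\right) - b = \left(8 - 12 b - 2 b^{2}\right) - b = 8 - 13 b - 2 b^{2}$)
$\frac{111}{j{\left(29 \right)}} = \frac{111}{8 - 377 - 2 \cdot 29^{2}} = \frac{111}{8 - 377 - 1682} = \frac{111}{-2051} = 111 \left(- \frac{1}{2051}\right) = - \frac{111}{2051}$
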